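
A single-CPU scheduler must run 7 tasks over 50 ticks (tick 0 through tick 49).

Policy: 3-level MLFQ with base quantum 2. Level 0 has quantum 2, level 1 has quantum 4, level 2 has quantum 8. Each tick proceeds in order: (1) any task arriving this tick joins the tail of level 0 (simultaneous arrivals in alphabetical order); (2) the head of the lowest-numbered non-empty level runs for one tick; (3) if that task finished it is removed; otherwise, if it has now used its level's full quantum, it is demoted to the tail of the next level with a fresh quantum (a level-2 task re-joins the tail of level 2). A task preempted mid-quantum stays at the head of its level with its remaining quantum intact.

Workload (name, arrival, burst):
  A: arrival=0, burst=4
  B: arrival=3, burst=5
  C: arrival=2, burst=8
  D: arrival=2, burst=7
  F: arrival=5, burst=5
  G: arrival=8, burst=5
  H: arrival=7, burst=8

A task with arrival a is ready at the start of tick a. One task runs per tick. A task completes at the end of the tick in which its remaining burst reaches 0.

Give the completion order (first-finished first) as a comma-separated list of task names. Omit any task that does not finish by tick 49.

t=0: L0/L1/L2 = A/-/- → run A
t=1: L0/L1/L2 = A/-/- → run A
t=2: L0/L1/L2 = CD/A/- → run C
t=3: L0/L1/L2 = CDB/A/- → run C
t=4: L0/L1/L2 = DB/AC/- → run D
t=5: L0/L1/L2 = DBF/AC/- → run D
t=6: L0/L1/L2 = BF/ACD/- → run B
t=7: L0/L1/L2 = BFH/ACD/- → run B
t=8: L0/L1/L2 = FHG/ACDB/- → run F
t=9: L0/L1/L2 = FHG/ACDB/- → run F
t=10: L0/L1/L2 = HG/ACDBF/- → run H
t=11: L0/L1/L2 = HG/ACDBF/- → run H
t=12: L0/L1/L2 = G/ACDBFH/- → run G
t=13: L0/L1/L2 = G/ACDBFH/- → run G
t=14: L0/L1/L2 = -/ACDBFHG/- → run A
t=15: L0/L1/L2 = -/ACDBFHG/- → run A
t=16: L0/L1/L2 = -/CDBFHG/- → run C
t=17: L0/L1/L2 = -/CDBFHG/- → run C
t=18: L0/L1/L2 = -/CDBFHG/- → run C
t=19: L0/L1/L2 = -/CDBFHG/- → run C
t=20: L0/L1/L2 = -/DBFHG/C → run D
t=21: L0/L1/L2 = -/DBFHG/C → run D
t=22: L0/L1/L2 = -/DBFHG/C → run D
t=23: L0/L1/L2 = -/DBFHG/C → run D
t=24: L0/L1/L2 = -/BFHG/CD → run B
t=25: L0/L1/L2 = -/BFHG/CD → run B
t=26: L0/L1/L2 = -/BFHG/CD → run B
t=27: L0/L1/L2 = -/FHG/CD → run F
t=28: L0/L1/L2 = -/FHG/CD → run F
t=29: L0/L1/L2 = -/FHG/CD → run F
t=30: L0/L1/L2 = -/HG/CD → run H
t=31: L0/L1/L2 = -/HG/CD → run H
t=32: L0/L1/L2 = -/HG/CD → run H
t=33: L0/L1/L2 = -/HG/CD → run H
t=34: L0/L1/L2 = -/G/CDH → run G
t=35: L0/L1/L2 = -/G/CDH → run G
t=36: L0/L1/L2 = -/G/CDH → run G
t=37: L0/L1/L2 = -/-/CDH → run C
t=38: L0/L1/L2 = -/-/CDH → run C
t=39: L0/L1/L2 = -/-/DH → run D
t=40: L0/L1/L2 = -/-/H → run H
t=41: L0/L1/L2 = -/-/H → run H
t=42: (idle)
t=43: (idle)
t=44: (idle)
t=45: (idle)
t=46: (idle)
t=47: (idle)
t=48: (idle)
t=49: (idle)

completion order = A, B, F, G, C, D, H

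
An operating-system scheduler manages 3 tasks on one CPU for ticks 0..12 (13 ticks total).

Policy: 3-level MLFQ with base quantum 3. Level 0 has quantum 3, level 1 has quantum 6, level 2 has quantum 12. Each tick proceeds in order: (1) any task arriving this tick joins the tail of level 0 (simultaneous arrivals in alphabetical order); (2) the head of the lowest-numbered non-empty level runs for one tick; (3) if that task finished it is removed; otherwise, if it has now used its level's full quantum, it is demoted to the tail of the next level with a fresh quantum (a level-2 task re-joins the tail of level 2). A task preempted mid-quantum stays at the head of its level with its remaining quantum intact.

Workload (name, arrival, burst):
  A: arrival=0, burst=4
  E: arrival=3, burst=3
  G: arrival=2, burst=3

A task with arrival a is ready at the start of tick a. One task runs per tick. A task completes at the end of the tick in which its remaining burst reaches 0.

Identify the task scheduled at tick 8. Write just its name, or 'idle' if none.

t=0: L0/L1/L2 = A/-/- → run A
t=1: L0/L1/L2 = A/-/- → run A
t=2: L0/L1/L2 = AG/-/- → run A
t=3: L0/L1/L2 = GE/A/- → run G
t=4: L0/L1/L2 = GE/A/- → run G
t=5: L0/L1/L2 = GE/A/- → run G
t=6: L0/L1/L2 = E/A/- → run E
t=7: L0/L1/L2 = E/A/- → run E
t=8: L0/L1/L2 = E/A/- → run E
t=9: L0/L1/L2 = -/A/- → run A
t=10: (idle)
t=11: (idle)
t=12: (idle)

running at tick 8 = E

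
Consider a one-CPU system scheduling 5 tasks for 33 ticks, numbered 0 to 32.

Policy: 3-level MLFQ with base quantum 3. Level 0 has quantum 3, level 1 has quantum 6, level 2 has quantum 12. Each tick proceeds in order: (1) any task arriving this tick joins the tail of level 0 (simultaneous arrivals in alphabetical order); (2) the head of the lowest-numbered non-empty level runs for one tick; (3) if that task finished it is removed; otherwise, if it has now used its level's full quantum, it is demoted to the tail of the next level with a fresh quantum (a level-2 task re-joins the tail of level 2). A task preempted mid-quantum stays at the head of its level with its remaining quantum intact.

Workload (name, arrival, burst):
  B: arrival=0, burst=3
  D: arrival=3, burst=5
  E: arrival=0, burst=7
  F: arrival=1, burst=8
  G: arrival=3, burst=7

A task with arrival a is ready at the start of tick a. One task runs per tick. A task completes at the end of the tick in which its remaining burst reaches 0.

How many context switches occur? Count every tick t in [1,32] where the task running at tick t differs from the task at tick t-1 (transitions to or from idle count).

t=0: L0/L1/L2 = BE/-/- → run B
t=1: L0/L1/L2 = BEF/-/- → run B
t=2: L0/L1/L2 = BEF/-/- → run B
t=3: L0/L1/L2 = EFDG/-/- → run E
t=4: L0/L1/L2 = EFDG/-/- → run E
t=5: L0/L1/L2 = EFDG/-/- → run E
t=6: L0/L1/L2 = FDG/E/- → run F
t=7: L0/L1/L2 = FDG/E/- → run F
t=8: L0/L1/L2 = FDG/E/- → run F
t=9: L0/L1/L2 = DG/EF/- → run D
t=10: L0/L1/L2 = DG/EF/- → run D
t=11: L0/L1/L2 = DG/EF/- → run D
t=12: L0/L1/L2 = G/EFD/- → run G
t=13: L0/L1/L2 = G/EFD/- → run G
t=14: L0/L1/L2 = G/EFD/- → run G
t=15: L0/L1/L2 = -/EFDG/- → run E
t=16: L0/L1/L2 = -/EFDG/- → run E
t=17: L0/L1/L2 = -/EFDG/- → run E
t=18: L0/L1/L2 = -/EFDG/- → run E
t=19: L0/L1/L2 = -/FDG/- → run F
t=20: L0/L1/L2 = -/FDG/- → run F
t=21: L0/L1/L2 = -/FDG/- → run F
t=22: L0/L1/L2 = -/FDG/- → run F
t=23: L0/L1/L2 = -/FDG/- → run F
t=24: L0/L1/L2 = -/DG/- → run D
t=25: L0/L1/L2 = -/DG/- → run D
t=26: L0/L1/L2 = -/G/- → run G
t=27: L0/L1/L2 = -/G/- → run G
t=28: L0/L1/L2 = -/G/- → run G
t=29: L0/L1/L2 = -/G/- → run G
t=30: (idle)
t=31: (idle)
t=32: (idle)

context switches = 9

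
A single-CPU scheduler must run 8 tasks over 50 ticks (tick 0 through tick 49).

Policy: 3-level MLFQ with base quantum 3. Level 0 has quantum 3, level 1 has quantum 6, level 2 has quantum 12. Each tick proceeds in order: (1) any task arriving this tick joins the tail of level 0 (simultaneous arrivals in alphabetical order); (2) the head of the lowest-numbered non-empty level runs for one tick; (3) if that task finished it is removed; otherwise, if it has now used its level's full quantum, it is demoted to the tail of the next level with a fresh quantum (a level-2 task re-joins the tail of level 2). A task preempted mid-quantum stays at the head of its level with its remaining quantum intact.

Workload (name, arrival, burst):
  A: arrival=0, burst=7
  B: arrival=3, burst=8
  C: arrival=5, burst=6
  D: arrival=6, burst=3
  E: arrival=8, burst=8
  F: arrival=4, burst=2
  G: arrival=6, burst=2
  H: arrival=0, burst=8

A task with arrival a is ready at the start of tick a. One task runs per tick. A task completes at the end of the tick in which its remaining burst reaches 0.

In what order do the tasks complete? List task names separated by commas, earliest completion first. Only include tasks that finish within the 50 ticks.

t=0: L0/L1/L2 = AH/-/- → run A
t=1: L0/L1/L2 = AH/-/- → run A
t=2: L0/L1/L2 = AH/-/- → run A
t=3: L0/L1/L2 = HB/A/- → run H
t=4: L0/L1/L2 = HBF/A/- → run H
t=5: L0/L1/L2 = HBFC/A/- → run H
t=6: L0/L1/L2 = BFCDG/AH/- → run B
t=7: L0/L1/L2 = BFCDG/AH/- → run B
t=8: L0/L1/L2 = BFCDGE/AH/- → run B
t=9: L0/L1/L2 = FCDGE/AHB/- → run F
t=10: L0/L1/L2 = FCDGE/AHB/- → run F
t=11: L0/L1/L2 = CDGE/AHB/- → run C
t=12: L0/L1/L2 = CDGE/AHB/- → run C
t=13: L0/L1/L2 = CDGE/AHB/- → run C
t=14: L0/L1/L2 = DGE/AHBC/- → run D
t=15: L0/L1/L2 = DGE/AHBC/- → run D
t=16: L0/L1/L2 = DGE/AHBC/- → run D
t=17: L0/L1/L2 = GE/AHBC/- → run G
t=18: L0/L1/L2 = GE/AHBC/- → run G
t=19: L0/L1/L2 = E/AHBC/- → run E
t=20: L0/L1/L2 = E/AHBC/- → run E
t=21: L0/L1/L2 = E/AHBC/- → run E
t=22: L0/L1/L2 = -/AHBCE/- → run A
t=23: L0/L1/L2 = -/AHBCE/- → run A
t=24: L0/L1/L2 = -/AHBCE/- → run A
t=25: L0/L1/L2 = -/AHBCE/- → run A
t=26: L0/L1/L2 = -/HBCE/- → run H
t=27: L0/L1/L2 = -/HBCE/- → run H
t=28: L0/L1/L2 = -/HBCE/- → run H
t=29: L0/L1/L2 = -/HBCE/- → run H
t=30: L0/L1/L2 = -/HBCE/- → run H
t=31: L0/L1/L2 = -/BCE/- → run B
t=32: L0/L1/L2 = -/BCE/- → run B
t=33: L0/L1/L2 = -/BCE/- → run B
t=34: L0/L1/L2 = -/BCE/- → run B
t=35: L0/L1/L2 = -/BCE/- → run B
t=36: L0/L1/L2 = -/CE/- → run C
t=37: L0/L1/L2 = -/CE/- → run C
t=38: L0/L1/L2 = -/CE/- → run C
t=39: L0/L1/L2 = -/E/- → run E
t=40: L0/L1/L2 = -/E/- → run E
t=41: L0/L1/L2 = -/E/- → run E
t=42: L0/L1/L2 = -/E/- → run E
t=43: L0/L1/L2 = -/E/- → run E
t=44: (idle)
t=45: (idle)
t=46: (idle)
t=47: (idle)
t=48: (idle)
t=49: (idle)

completion order = F, D, G, A, H, B, C, E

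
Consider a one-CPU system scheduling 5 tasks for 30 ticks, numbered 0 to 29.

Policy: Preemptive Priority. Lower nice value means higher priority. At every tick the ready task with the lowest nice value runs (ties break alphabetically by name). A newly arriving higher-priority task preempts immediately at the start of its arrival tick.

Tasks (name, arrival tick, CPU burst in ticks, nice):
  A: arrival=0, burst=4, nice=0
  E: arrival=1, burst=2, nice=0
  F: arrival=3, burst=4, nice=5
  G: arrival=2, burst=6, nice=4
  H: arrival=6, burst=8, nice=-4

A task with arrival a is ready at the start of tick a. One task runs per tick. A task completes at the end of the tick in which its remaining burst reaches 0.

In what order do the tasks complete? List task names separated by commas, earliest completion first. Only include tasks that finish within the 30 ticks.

completion order = A, E, H, G, F

t=0: ready={A} → run A
t=1: ready={A,E} → run A
t=2: ready={A,E,G} → run A
t=3: ready={A,E,F,G} → run A
t=4: ready={E,F,G} → run E
t=5: ready={E,F,G} → run E
t=6: ready={F,G,H} → run H
t=7: ready={F,G,H} → run H
t=8: ready={F,G,H} → run H
t=9: ready={F,G,H} → run H
t=10: ready={F,G,H} → run H
t=11: ready={F,G,H} → run H
t=12: ready={F,G,H} → run H
t=13: ready={F,G,H} → run H
t=14: ready={F,G} → run G
t=15: ready={F,G} → run G
t=16: ready={F,G} → run G
t=17: ready={F,G} → run G
t=18: ready={F,G} → run G
t=19: ready={F,G} → run G
t=20: ready={F} → run F
t=21: ready={F} → run F
t=22: ready={F} → run F
t=23: ready={F} → run F
t=24: (idle)
t=25: (idle)
t=26: (idle)
t=27: (idle)
t=28: (idle)
t=29: (idle)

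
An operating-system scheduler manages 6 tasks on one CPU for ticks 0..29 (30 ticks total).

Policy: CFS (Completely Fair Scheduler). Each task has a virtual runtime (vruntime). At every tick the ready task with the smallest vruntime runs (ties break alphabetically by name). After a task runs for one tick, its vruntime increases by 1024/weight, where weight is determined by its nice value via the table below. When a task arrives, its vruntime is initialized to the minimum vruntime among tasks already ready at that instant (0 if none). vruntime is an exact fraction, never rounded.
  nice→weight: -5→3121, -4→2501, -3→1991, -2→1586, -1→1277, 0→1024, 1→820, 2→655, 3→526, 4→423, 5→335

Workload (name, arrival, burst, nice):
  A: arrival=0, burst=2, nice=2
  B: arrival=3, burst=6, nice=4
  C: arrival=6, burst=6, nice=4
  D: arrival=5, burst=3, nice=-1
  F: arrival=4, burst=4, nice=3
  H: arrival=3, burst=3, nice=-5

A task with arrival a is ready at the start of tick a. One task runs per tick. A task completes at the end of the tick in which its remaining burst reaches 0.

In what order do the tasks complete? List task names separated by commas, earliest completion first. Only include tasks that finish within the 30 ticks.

t=0: vr[A=0] → run A
t=1: vr[A=1024/655] → run A
t=2: (idle)
t=3: vr[B=0 H=0] → run B
t=4: vr[B=1024/423 F=0 H=0] → run F
t=5: vr[B=1024/423 D=0 F=512/263 H=0] → run D
t=6: vr[B=1024/423 C=0 D=1024/1277 F=512/263 H=0] → run C
t=7: vr[B=1024/423 C=1024/423 D=1024/1277 F=512/263 H=0] → run H
t=8: vr[B=1024/423 C=1024/423 D=1024/1277 F=512/263 H=1024/3121] → run H
t=9: vr[B=1024/423 C=1024/423 D=1024/1277 F=512/263 H=2048/3121] → run H
t=10: vr[B=1024/423 C=1024/423 D=1024/1277 F=512/263] → run D
t=11: vr[B=1024/423 C=1024/423 D=2048/1277 F=512/263] → run D
t=12: vr[B=1024/423 C=1024/423 F=512/263] → run F
t=13: vr[B=1024/423 C=1024/423 F=1024/263] → run B
t=14: vr[B=2048/423 C=1024/423 F=1024/263] → run C
t=15: vr[B=2048/423 C=2048/423 F=1024/263] → run F
t=16: vr[B=2048/423 C=2048/423 F=1536/263] → run B
t=17: vr[B=1024/141 C=2048/423 F=1536/263] → run C
t=18: vr[B=1024/141 C=1024/141 F=1536/263] → run F
t=19: vr[B=1024/141 C=1024/141] → run B
t=20: vr[B=4096/423 C=1024/141] → run C
t=21: vr[B=4096/423 C=4096/423] → run B
t=22: vr[B=5120/423 C=4096/423] → run C
t=23: vr[B=5120/423 C=5120/423] → run B
t=24: vr[C=5120/423] → run C
t=25: (idle)
t=26: (idle)
t=27: (idle)
t=28: (idle)
t=29: (idle)

completion order = A, H, D, F, B, C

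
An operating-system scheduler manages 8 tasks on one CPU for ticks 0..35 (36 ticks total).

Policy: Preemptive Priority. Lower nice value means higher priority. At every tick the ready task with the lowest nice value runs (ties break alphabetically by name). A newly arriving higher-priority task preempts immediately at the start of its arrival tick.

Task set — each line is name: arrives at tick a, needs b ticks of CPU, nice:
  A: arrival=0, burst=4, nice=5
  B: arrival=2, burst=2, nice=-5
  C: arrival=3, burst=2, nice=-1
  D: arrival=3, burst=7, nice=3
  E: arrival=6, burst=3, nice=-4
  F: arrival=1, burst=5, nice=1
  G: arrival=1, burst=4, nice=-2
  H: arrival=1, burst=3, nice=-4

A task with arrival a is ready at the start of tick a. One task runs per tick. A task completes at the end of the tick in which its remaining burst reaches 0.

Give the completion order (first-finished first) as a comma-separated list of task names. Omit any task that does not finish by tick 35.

t=0: ready={A} → run A
t=1: ready={A,F,G,H} → run H
t=2: ready={A,B,F,G,H} → run B
t=3: ready={A,B,C,D,F,G,H} → run B
t=4: ready={A,C,D,F,G,H} → run H
t=5: ready={A,C,D,F,G,H} → run H
t=6: ready={A,C,D,E,F,G} → run E
t=7: ready={A,C,D,E,F,G} → run E
t=8: ready={A,C,D,E,F,G} → run E
t=9: ready={A,C,D,F,G} → run G
t=10: ready={A,C,D,F,G} → run G
t=11: ready={A,C,D,F,G} → run G
t=12: ready={A,C,D,F,G} → run G
t=13: ready={A,C,D,F} → run C
t=14: ready={A,C,D,F} → run C
t=15: ready={A,D,F} → run F
t=16: ready={A,D,F} → run F
t=17: ready={A,D,F} → run F
t=18: ready={A,D,F} → run F
t=19: ready={A,D,F} → run F
t=20: ready={A,D} → run D
t=21: ready={A,D} → run D
t=22: ready={A,D} → run D
t=23: ready={A,D} → run D
t=24: ready={A,D} → run D
t=25: ready={A,D} → run D
t=26: ready={A,D} → run D
t=27: ready={A} → run A
t=28: ready={A} → run A
t=29: ready={A} → run A
t=30: (idle)
t=31: (idle)
t=32: (idle)
t=33: (idle)
t=34: (idle)
t=35: (idle)

completion order = B, H, E, G, C, F, D, A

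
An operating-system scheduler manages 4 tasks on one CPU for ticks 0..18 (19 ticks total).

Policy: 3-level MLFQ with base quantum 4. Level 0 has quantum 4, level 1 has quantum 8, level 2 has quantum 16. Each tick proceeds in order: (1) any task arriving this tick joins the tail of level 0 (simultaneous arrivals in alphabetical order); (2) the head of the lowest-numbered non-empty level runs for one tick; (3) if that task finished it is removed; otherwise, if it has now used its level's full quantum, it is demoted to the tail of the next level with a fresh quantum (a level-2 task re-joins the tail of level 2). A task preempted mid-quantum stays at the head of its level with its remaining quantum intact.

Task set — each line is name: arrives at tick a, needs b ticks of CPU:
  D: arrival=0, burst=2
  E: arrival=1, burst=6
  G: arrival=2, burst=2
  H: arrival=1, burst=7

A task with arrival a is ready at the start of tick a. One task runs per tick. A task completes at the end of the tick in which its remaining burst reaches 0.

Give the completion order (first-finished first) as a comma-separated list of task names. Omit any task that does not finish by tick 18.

t=0: L0/L1/L2 = D/-/- → run D
t=1: L0/L1/L2 = DEH/-/- → run D
t=2: L0/L1/L2 = EHG/-/- → run E
t=3: L0/L1/L2 = EHG/-/- → run E
t=4: L0/L1/L2 = EHG/-/- → run E
t=5: L0/L1/L2 = EHG/-/- → run E
t=6: L0/L1/L2 = HG/E/- → run H
t=7: L0/L1/L2 = HG/E/- → run H
t=8: L0/L1/L2 = HG/E/- → run H
t=9: L0/L1/L2 = HG/E/- → run H
t=10: L0/L1/L2 = G/EH/- → run G
t=11: L0/L1/L2 = G/EH/- → run G
t=12: L0/L1/L2 = -/EH/- → run E
t=13: L0/L1/L2 = -/EH/- → run E
t=14: L0/L1/L2 = -/H/- → run H
t=15: L0/L1/L2 = -/H/- → run H
t=16: L0/L1/L2 = -/H/- → run H
t=17: (idle)
t=18: (idle)

completion order = D, G, E, H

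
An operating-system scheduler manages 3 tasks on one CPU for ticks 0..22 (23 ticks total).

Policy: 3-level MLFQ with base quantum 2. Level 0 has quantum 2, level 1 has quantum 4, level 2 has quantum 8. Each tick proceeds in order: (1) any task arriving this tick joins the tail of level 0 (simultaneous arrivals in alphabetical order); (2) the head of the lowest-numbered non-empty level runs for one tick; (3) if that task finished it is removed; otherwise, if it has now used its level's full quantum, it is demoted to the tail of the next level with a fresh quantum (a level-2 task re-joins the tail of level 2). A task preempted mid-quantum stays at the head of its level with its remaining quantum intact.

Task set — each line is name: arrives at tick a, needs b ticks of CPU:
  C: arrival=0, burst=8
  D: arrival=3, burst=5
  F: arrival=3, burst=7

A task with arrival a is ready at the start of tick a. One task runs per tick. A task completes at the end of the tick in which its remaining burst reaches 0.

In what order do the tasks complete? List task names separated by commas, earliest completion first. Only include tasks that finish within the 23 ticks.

t=0: L0/L1/L2 = C/-/- → run C
t=1: L0/L1/L2 = C/-/- → run C
t=2: L0/L1/L2 = -/C/- → run C
t=3: L0/L1/L2 = DF/C/- → run D
t=4: L0/L1/L2 = DF/C/- → run D
t=5: L0/L1/L2 = F/CD/- → run F
t=6: L0/L1/L2 = F/CD/- → run F
t=7: L0/L1/L2 = -/CDF/- → run C
t=8: L0/L1/L2 = -/CDF/- → run C
t=9: L0/L1/L2 = -/CDF/- → run C
t=10: L0/L1/L2 = -/DF/C → run D
t=11: L0/L1/L2 = -/DF/C → run D
t=12: L0/L1/L2 = -/DF/C → run D
t=13: L0/L1/L2 = -/F/C → run F
t=14: L0/L1/L2 = -/F/C → run F
t=15: L0/L1/L2 = -/F/C → run F
t=16: L0/L1/L2 = -/F/C → run F
t=17: L0/L1/L2 = -/-/CF → run C
t=18: L0/L1/L2 = -/-/CF → run C
t=19: L0/L1/L2 = -/-/F → run F
t=20: (idle)
t=21: (idle)
t=22: (idle)

completion order = D, C, F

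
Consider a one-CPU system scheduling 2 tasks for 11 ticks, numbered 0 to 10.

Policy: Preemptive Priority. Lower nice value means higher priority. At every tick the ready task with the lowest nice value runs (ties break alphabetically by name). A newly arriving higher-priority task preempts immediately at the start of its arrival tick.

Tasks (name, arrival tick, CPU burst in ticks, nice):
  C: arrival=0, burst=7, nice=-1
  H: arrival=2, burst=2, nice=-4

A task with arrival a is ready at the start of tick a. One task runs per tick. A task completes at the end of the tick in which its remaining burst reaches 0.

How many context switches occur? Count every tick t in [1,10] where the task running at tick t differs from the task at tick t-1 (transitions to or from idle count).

t=0: ready={C} → run C
t=1: ready={C} → run C
t=2: ready={C,H} → run H
t=3: ready={C,H} → run H
t=4: ready={C} → run C
t=5: ready={C} → run C
t=6: ready={C} → run C
t=7: ready={C} → run C
t=8: ready={C} → run C
t=9: (idle)
t=10: (idle)

context switches = 3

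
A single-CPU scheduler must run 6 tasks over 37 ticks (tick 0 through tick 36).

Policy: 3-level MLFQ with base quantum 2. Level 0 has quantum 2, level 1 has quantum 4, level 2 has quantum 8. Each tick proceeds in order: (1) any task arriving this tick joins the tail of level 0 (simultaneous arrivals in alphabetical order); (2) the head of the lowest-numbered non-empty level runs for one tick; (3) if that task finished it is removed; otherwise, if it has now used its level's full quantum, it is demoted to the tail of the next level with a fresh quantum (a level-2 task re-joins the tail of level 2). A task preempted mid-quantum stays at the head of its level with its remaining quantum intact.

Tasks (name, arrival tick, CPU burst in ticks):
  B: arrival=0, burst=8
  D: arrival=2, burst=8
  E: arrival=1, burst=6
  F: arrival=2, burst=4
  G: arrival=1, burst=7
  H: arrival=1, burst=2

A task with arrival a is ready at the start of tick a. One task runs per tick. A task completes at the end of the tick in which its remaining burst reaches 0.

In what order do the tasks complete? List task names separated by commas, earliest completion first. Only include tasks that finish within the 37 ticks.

t=0: L0/L1/L2 = B/-/- → run B
t=1: L0/L1/L2 = BEGH/-/- → run B
t=2: L0/L1/L2 = EGHDF/B/- → run E
t=3: L0/L1/L2 = EGHDF/B/- → run E
t=4: L0/L1/L2 = GHDF/BE/- → run G
t=5: L0/L1/L2 = GHDF/BE/- → run G
t=6: L0/L1/L2 = HDF/BEG/- → run H
t=7: L0/L1/L2 = HDF/BEG/- → run H
t=8: L0/L1/L2 = DF/BEG/- → run D
t=9: L0/L1/L2 = DF/BEG/- → run D
t=10: L0/L1/L2 = F/BEGD/- → run F
t=11: L0/L1/L2 = F/BEGD/- → run F
t=12: L0/L1/L2 = -/BEGDF/- → run B
t=13: L0/L1/L2 = -/BEGDF/- → run B
t=14: L0/L1/L2 = -/BEGDF/- → run B
t=15: L0/L1/L2 = -/BEGDF/- → run B
t=16: L0/L1/L2 = -/EGDF/B → run E
t=17: L0/L1/L2 = -/EGDF/B → run E
t=18: L0/L1/L2 = -/EGDF/B → run E
t=19: L0/L1/L2 = -/EGDF/B → run E
t=20: L0/L1/L2 = -/GDF/B → run G
t=21: L0/L1/L2 = -/GDF/B → run G
t=22: L0/L1/L2 = -/GDF/B → run G
t=23: L0/L1/L2 = -/GDF/B → run G
t=24: L0/L1/L2 = -/DF/BG → run D
t=25: L0/L1/L2 = -/DF/BG → run D
t=26: L0/L1/L2 = -/DF/BG → run D
t=27: L0/L1/L2 = -/DF/BG → run D
t=28: L0/L1/L2 = -/F/BGD → run F
t=29: L0/L1/L2 = -/F/BGD → run F
t=30: L0/L1/L2 = -/-/BGD → run B
t=31: L0/L1/L2 = -/-/BGD → run B
t=32: L0/L1/L2 = -/-/GD → run G
t=33: L0/L1/L2 = -/-/D → run D
t=34: L0/L1/L2 = -/-/D → run D
t=35: (idle)
t=36: (idle)

completion order = H, E, F, B, G, D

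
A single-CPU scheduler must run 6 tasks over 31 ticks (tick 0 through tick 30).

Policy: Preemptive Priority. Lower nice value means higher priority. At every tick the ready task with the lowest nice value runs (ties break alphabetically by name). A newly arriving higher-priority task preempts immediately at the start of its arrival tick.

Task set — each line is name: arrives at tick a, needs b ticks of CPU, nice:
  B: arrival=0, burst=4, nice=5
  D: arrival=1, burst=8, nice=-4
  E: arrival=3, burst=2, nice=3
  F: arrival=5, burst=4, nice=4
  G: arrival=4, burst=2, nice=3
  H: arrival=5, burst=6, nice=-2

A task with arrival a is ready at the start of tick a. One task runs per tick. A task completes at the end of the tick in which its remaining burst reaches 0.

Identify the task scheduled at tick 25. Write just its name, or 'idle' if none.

t=0: ready={B} → run B
t=1: ready={B,D} → run D
t=2: ready={B,D} → run D
t=3: ready={B,D,E} → run D
t=4: ready={B,D,E,G} → run D
t=5: ready={B,D,E,F,G,H} → run D
t=6: ready={B,D,E,F,G,H} → run D
t=7: ready={B,D,E,F,G,H} → run D
t=8: ready={B,D,E,F,G,H} → run D
t=9: ready={B,E,F,G,H} → run H
t=10: ready={B,E,F,G,H} → run H
t=11: ready={B,E,F,G,H} → run H
t=12: ready={B,E,F,G,H} → run H
t=13: ready={B,E,F,G,H} → run H
t=14: ready={B,E,F,G,H} → run H
t=15: ready={B,E,F,G} → run E
t=16: ready={B,E,F,G} → run E
t=17: ready={B,F,G} → run G
t=18: ready={B,F,G} → run G
t=19: ready={B,F} → run F
t=20: ready={B,F} → run F
t=21: ready={B,F} → run F
t=22: ready={B,F} → run F
t=23: ready={B} → run B
t=24: ready={B} → run B
t=25: ready={B} → run B
t=26: (idle)
t=27: (idle)
t=28: (idle)
t=29: (idle)
t=30: (idle)

running at tick 25 = B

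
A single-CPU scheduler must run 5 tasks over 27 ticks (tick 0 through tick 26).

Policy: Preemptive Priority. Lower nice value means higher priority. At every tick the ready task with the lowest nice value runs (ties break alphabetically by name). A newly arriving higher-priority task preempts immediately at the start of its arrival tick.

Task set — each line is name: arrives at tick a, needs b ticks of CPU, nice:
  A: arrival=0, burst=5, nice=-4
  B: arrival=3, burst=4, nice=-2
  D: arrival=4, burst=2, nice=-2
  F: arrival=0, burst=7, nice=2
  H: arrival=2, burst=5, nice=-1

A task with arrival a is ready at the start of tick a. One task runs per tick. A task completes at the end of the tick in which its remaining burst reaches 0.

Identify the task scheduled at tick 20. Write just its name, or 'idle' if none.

t=0: ready={A,F} → run A
t=1: ready={A,F} → run A
t=2: ready={A,F,H} → run A
t=3: ready={A,B,F,H} → run A
t=4: ready={A,B,D,F,H} → run A
t=5: ready={B,D,F,H} → run B
t=6: ready={B,D,F,H} → run B
t=7: ready={B,D,F,H} → run B
t=8: ready={B,D,F,H} → run B
t=9: ready={D,F,H} → run D
t=10: ready={D,F,H} → run D
t=11: ready={F,H} → run H
t=12: ready={F,H} → run H
t=13: ready={F,H} → run H
t=14: ready={F,H} → run H
t=15: ready={F,H} → run H
t=16: ready={F} → run F
t=17: ready={F} → run F
t=18: ready={F} → run F
t=19: ready={F} → run F
t=20: ready={F} → run F
t=21: ready={F} → run F
t=22: ready={F} → run F
t=23: (idle)
t=24: (idle)
t=25: (idle)
t=26: (idle)

running at tick 20 = F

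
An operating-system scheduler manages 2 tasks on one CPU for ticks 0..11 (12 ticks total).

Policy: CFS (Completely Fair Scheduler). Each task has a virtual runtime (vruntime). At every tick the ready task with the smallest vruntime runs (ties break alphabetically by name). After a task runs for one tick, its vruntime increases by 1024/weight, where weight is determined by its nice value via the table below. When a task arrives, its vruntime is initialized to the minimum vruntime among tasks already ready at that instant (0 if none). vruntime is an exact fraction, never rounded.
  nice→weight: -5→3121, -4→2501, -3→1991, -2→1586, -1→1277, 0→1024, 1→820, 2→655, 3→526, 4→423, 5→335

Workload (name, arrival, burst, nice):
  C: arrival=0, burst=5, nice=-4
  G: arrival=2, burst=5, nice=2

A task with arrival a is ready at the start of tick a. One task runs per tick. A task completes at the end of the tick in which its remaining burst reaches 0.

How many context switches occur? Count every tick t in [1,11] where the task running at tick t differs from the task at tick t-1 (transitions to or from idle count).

context switches = 4

t=0: vr[C=0] → run C
t=1: vr[C=1024/2501] → run C
t=2: vr[C=2048/2501 G=2048/2501] → run C
t=3: vr[C=3072/2501 G=2048/2501] → run G
t=4: vr[C=3072/2501 G=3902464/1638155] → run C
t=5: vr[C=4096/2501 G=3902464/1638155] → run C
t=6: vr[G=3902464/1638155] → run G
t=7: vr[G=6463488/1638155] → run G
t=8: vr[G=9024512/1638155] → run G
t=9: vr[G=11585536/1638155] → run G
t=10: (idle)
t=11: (idle)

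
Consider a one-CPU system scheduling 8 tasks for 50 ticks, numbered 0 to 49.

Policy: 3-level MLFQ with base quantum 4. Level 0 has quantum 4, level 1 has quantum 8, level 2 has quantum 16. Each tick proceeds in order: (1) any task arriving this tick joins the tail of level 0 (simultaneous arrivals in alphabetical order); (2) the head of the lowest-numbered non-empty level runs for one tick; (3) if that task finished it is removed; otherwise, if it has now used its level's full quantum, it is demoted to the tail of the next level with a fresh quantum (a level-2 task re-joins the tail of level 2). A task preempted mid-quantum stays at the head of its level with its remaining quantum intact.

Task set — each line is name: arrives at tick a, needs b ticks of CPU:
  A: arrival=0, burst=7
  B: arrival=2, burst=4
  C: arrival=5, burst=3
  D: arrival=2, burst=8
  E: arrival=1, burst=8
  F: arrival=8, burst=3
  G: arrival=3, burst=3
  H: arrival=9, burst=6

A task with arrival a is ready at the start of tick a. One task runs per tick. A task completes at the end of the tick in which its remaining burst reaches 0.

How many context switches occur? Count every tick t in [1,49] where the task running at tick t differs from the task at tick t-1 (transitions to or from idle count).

context switches = 12

t=0: L0/L1/L2 = A/-/- → run A
t=1: L0/L1/L2 = AE/-/- → run A
t=2: L0/L1/L2 = AEBD/-/- → run A
t=3: L0/L1/L2 = AEBDG/-/- → run A
t=4: L0/L1/L2 = EBDG/A/- → run E
t=5: L0/L1/L2 = EBDGC/A/- → run E
t=6: L0/L1/L2 = EBDGC/A/- → run E
t=7: L0/L1/L2 = EBDGC/A/- → run E
t=8: L0/L1/L2 = BDGCF/AE/- → run B
t=9: L0/L1/L2 = BDGCFH/AE/- → run B
t=10: L0/L1/L2 = BDGCFH/AE/- → run B
t=11: L0/L1/L2 = BDGCFH/AE/- → run B
t=12: L0/L1/L2 = DGCFH/AE/- → run D
t=13: L0/L1/L2 = DGCFH/AE/- → run D
t=14: L0/L1/L2 = DGCFH/AE/- → run D
t=15: L0/L1/L2 = DGCFH/AE/- → run D
t=16: L0/L1/L2 = GCFH/AED/- → run G
t=17: L0/L1/L2 = GCFH/AED/- → run G
t=18: L0/L1/L2 = GCFH/AED/- → run G
t=19: L0/L1/L2 = CFH/AED/- → run C
t=20: L0/L1/L2 = CFH/AED/- → run C
t=21: L0/L1/L2 = CFH/AED/- → run C
t=22: L0/L1/L2 = FH/AED/- → run F
t=23: L0/L1/L2 = FH/AED/- → run F
t=24: L0/L1/L2 = FH/AED/- → run F
t=25: L0/L1/L2 = H/AED/- → run H
t=26: L0/L1/L2 = H/AED/- → run H
t=27: L0/L1/L2 = H/AED/- → run H
t=28: L0/L1/L2 = H/AED/- → run H
t=29: L0/L1/L2 = -/AEDH/- → run A
t=30: L0/L1/L2 = -/AEDH/- → run A
t=31: L0/L1/L2 = -/AEDH/- → run A
t=32: L0/L1/L2 = -/EDH/- → run E
t=33: L0/L1/L2 = -/EDH/- → run E
t=34: L0/L1/L2 = -/EDH/- → run E
t=35: L0/L1/L2 = -/EDH/- → run E
t=36: L0/L1/L2 = -/DH/- → run D
t=37: L0/L1/L2 = -/DH/- → run D
t=38: L0/L1/L2 = -/DH/- → run D
t=39: L0/L1/L2 = -/DH/- → run D
t=40: L0/L1/L2 = -/H/- → run H
t=41: L0/L1/L2 = -/H/- → run H
t=42: (idle)
t=43: (idle)
t=44: (idle)
t=45: (idle)
t=46: (idle)
t=47: (idle)
t=48: (idle)
t=49: (idle)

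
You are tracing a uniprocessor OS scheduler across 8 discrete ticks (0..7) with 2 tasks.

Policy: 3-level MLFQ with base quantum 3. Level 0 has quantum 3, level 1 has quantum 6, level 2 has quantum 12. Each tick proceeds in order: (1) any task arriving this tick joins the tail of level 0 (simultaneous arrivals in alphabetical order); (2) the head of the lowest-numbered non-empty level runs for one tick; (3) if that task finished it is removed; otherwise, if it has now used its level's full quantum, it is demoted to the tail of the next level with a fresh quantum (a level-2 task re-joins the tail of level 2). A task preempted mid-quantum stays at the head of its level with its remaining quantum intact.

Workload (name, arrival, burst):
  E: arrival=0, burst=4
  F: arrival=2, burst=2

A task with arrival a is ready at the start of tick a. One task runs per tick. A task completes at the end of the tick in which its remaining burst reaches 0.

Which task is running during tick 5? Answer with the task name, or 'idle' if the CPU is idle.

running at tick 5 = E

t=0: L0/L1/L2 = E/-/- → run E
t=1: L0/L1/L2 = E/-/- → run E
t=2: L0/L1/L2 = EF/-/- → run E
t=3: L0/L1/L2 = F/E/- → run F
t=4: L0/L1/L2 = F/E/- → run F
t=5: L0/L1/L2 = -/E/- → run E
t=6: (idle)
t=7: (idle)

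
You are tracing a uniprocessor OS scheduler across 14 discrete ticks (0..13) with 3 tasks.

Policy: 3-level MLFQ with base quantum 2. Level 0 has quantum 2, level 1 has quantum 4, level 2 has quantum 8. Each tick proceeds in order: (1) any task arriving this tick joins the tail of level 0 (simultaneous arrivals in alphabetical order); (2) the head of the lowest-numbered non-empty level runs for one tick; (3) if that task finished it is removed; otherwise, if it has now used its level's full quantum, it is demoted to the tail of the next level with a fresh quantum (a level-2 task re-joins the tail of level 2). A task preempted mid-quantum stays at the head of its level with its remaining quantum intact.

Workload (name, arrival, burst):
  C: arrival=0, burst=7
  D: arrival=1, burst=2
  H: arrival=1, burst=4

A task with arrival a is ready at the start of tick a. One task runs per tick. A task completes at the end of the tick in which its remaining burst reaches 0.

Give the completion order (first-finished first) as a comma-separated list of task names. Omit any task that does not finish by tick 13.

completion order = D, H, C

t=0: L0/L1/L2 = C/-/- → run C
t=1: L0/L1/L2 = CDH/-/- → run C
t=2: L0/L1/L2 = DH/C/- → run D
t=3: L0/L1/L2 = DH/C/- → run D
t=4: L0/L1/L2 = H/C/- → run H
t=5: L0/L1/L2 = H/C/- → run H
t=6: L0/L1/L2 = -/CH/- → run C
t=7: L0/L1/L2 = -/CH/- → run C
t=8: L0/L1/L2 = -/CH/- → run C
t=9: L0/L1/L2 = -/CH/- → run C
t=10: L0/L1/L2 = -/H/C → run H
t=11: L0/L1/L2 = -/H/C → run H
t=12: L0/L1/L2 = -/-/C → run C
t=13: (idle)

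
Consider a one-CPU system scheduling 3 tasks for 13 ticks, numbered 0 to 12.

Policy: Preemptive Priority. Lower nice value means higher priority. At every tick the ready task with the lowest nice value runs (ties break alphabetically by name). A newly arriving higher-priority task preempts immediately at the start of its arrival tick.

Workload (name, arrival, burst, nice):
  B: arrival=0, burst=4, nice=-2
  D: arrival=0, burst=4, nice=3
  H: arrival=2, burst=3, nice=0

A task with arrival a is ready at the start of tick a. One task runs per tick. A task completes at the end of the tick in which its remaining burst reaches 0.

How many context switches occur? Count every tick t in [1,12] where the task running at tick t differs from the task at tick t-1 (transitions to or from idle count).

t=0: ready={B,D} → run B
t=1: ready={B,D} → run B
t=2: ready={B,D,H} → run B
t=3: ready={B,D,H} → run B
t=4: ready={D,H} → run H
t=5: ready={D,H} → run H
t=6: ready={D,H} → run H
t=7: ready={D} → run D
t=8: ready={D} → run D
t=9: ready={D} → run D
t=10: ready={D} → run D
t=11: (idle)
t=12: (idle)

context switches = 3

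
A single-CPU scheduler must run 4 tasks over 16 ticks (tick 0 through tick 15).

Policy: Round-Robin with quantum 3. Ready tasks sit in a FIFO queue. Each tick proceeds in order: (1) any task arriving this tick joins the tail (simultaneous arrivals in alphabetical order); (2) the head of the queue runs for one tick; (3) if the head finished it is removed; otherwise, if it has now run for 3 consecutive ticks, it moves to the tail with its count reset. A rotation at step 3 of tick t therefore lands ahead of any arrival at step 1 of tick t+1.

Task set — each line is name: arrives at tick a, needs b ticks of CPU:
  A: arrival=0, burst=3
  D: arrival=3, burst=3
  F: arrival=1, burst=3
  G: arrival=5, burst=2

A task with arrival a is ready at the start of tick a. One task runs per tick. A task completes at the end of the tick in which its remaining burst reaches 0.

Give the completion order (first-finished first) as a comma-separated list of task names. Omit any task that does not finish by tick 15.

completion order = A, F, D, G

t=0: queue=[A] q_used=0 → run A
t=1: queue=[A,F] q_used=1 → run A
t=2: queue=[A,F] q_used=2 → run A
t=3: queue=[F,D] q_used=0 → run F
t=4: queue=[F,D] q_used=1 → run F
t=5: queue=[F,D,G] q_used=2 → run F
t=6: queue=[D,G] q_used=0 → run D
t=7: queue=[D,G] q_used=1 → run D
t=8: queue=[D,G] q_used=2 → run D
t=9: queue=[G] q_used=0 → run G
t=10: queue=[G] q_used=1 → run G
t=11: (idle)
t=12: (idle)
t=13: (idle)
t=14: (idle)
t=15: (idle)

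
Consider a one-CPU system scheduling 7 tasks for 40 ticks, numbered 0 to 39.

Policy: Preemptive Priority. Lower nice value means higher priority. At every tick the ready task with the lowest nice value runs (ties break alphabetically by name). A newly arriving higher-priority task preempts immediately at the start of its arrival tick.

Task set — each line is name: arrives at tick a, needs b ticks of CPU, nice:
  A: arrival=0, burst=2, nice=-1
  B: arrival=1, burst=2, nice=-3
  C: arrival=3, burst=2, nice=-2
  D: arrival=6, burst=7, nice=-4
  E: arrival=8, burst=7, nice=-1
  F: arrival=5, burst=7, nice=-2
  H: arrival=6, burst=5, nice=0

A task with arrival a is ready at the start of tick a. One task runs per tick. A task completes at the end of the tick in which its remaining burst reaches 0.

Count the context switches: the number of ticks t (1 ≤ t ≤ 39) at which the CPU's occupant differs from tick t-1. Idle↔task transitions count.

context switches = 9

t=0: ready={A} → run A
t=1: ready={A,B} → run B
t=2: ready={A,B} → run B
t=3: ready={A,C} → run C
t=4: ready={A,C} → run C
t=5: ready={A,F} → run F
t=6: ready={A,D,F,H} → run D
t=7: ready={A,D,F,H} → run D
t=8: ready={A,D,E,F,H} → run D
t=9: ready={A,D,E,F,H} → run D
t=10: ready={A,D,E,F,H} → run D
t=11: ready={A,D,E,F,H} → run D
t=12: ready={A,D,E,F,H} → run D
t=13: ready={A,E,F,H} → run F
t=14: ready={A,E,F,H} → run F
t=15: ready={A,E,F,H} → run F
t=16: ready={A,E,F,H} → run F
t=17: ready={A,E,F,H} → run F
t=18: ready={A,E,F,H} → run F
t=19: ready={A,E,H} → run A
t=20: ready={E,H} → run E
t=21: ready={E,H} → run E
t=22: ready={E,H} → run E
t=23: ready={E,H} → run E
t=24: ready={E,H} → run E
t=25: ready={E,H} → run E
t=26: ready={E,H} → run E
t=27: ready={H} → run H
t=28: ready={H} → run H
t=29: ready={H} → run H
t=30: ready={H} → run H
t=31: ready={H} → run H
t=32: (idle)
t=33: (idle)
t=34: (idle)
t=35: (idle)
t=36: (idle)
t=37: (idle)
t=38: (idle)
t=39: (idle)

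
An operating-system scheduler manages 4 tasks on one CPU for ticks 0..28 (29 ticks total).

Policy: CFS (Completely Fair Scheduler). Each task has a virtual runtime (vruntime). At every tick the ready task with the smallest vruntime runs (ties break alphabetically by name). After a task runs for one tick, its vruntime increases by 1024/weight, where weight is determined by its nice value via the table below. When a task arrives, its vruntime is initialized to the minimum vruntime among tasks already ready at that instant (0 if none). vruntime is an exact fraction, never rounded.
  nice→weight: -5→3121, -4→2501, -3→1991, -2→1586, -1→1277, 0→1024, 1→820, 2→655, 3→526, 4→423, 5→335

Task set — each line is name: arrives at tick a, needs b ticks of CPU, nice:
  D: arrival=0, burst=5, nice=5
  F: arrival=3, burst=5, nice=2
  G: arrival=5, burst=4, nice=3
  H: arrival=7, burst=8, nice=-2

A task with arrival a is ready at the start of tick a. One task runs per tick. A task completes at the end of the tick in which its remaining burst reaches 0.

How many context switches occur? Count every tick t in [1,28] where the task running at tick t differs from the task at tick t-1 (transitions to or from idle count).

context switches = 16

t=0: vr[D=0] → run D
t=1: vr[D=1024/335] → run D
t=2: vr[D=2048/335] → run D
t=3: vr[D=3072/335 F=3072/335] → run D
t=4: vr[D=4096/335 F=3072/335] → run F
t=5: vr[D=4096/335 F=94208/8777 G=94208/8777] → run F
t=6: vr[D=4096/335 F=539648/43885 G=94208/8777] → run G
t=7: vr[D=4096/335 F=539648/43885 G=29270528/2308351 H=4096/335] → run D
t=8: vr[F=539648/43885 G=29270528/2308351 H=4096/335] → run H
t=9: vr[F=539648/43885 G=29270528/2308351 H=3419648/265655] → run F
t=10: vr[F=608256/43885 G=29270528/2308351 H=3419648/265655] → run G
t=11: vr[F=608256/43885 G=33764352/2308351 H=3419648/265655] → run H
t=12: vr[F=608256/43885 G=33764352/2308351 H=3591168/265655] → run H
t=13: vr[F=608256/43885 G=33764352/2308351 H=3762688/265655] → run F
t=14: vr[F=676864/43885 G=33764352/2308351 H=3762688/265655] → run H
t=15: vr[F=676864/43885 G=33764352/2308351 H=3934208/265655] → run G
t=16: vr[F=676864/43885 G=38258176/2308351 H=3934208/265655] → run H
t=17: vr[F=676864/43885 G=38258176/2308351 H=4105728/265655] → run F
t=18: vr[G=38258176/2308351 H=4105728/265655] → run H
t=19: vr[G=38258176/2308351 H=4277248/265655] → run H
t=20: vr[G=38258176/2308351 H=4448768/265655] → run G
t=21: vr[H=4448768/265655] → run H
t=22: (idle)
t=23: (idle)
t=24: (idle)
t=25: (idle)
t=26: (idle)
t=27: (idle)
t=28: (idle)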